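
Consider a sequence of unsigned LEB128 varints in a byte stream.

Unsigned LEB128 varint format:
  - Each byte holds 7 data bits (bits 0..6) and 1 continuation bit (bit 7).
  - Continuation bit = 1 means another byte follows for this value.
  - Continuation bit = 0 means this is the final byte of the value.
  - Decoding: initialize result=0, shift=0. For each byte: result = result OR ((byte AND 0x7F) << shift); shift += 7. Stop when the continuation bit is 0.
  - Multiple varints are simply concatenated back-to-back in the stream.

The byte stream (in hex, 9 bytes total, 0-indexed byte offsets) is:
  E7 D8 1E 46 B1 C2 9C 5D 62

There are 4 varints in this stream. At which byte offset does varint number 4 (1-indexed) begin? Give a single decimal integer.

Answer: 8

Derivation:
  byte[0]=0xE7 cont=1 payload=0x67=103: acc |= 103<<0 -> acc=103 shift=7
  byte[1]=0xD8 cont=1 payload=0x58=88: acc |= 88<<7 -> acc=11367 shift=14
  byte[2]=0x1E cont=0 payload=0x1E=30: acc |= 30<<14 -> acc=502887 shift=21 [end]
Varint 1: bytes[0:3] = E7 D8 1E -> value 502887 (3 byte(s))
  byte[3]=0x46 cont=0 payload=0x46=70: acc |= 70<<0 -> acc=70 shift=7 [end]
Varint 2: bytes[3:4] = 46 -> value 70 (1 byte(s))
  byte[4]=0xB1 cont=1 payload=0x31=49: acc |= 49<<0 -> acc=49 shift=7
  byte[5]=0xC2 cont=1 payload=0x42=66: acc |= 66<<7 -> acc=8497 shift=14
  byte[6]=0x9C cont=1 payload=0x1C=28: acc |= 28<<14 -> acc=467249 shift=21
  byte[7]=0x5D cont=0 payload=0x5D=93: acc |= 93<<21 -> acc=195502385 shift=28 [end]
Varint 3: bytes[4:8] = B1 C2 9C 5D -> value 195502385 (4 byte(s))
  byte[8]=0x62 cont=0 payload=0x62=98: acc |= 98<<0 -> acc=98 shift=7 [end]
Varint 4: bytes[8:9] = 62 -> value 98 (1 byte(s))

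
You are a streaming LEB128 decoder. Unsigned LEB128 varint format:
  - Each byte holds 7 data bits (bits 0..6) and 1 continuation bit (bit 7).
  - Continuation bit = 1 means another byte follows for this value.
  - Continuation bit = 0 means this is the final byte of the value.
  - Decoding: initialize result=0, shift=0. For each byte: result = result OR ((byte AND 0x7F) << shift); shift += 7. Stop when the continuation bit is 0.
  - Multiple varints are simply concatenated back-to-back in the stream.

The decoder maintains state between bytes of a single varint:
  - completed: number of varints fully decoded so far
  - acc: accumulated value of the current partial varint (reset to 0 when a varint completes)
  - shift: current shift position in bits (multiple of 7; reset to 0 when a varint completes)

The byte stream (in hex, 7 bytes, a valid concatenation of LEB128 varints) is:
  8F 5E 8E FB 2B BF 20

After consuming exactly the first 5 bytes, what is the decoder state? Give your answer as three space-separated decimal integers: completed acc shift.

byte[0]=0x8F cont=1 payload=0x0F: acc |= 15<<0 -> completed=0 acc=15 shift=7
byte[1]=0x5E cont=0 payload=0x5E: varint #1 complete (value=12047); reset -> completed=1 acc=0 shift=0
byte[2]=0x8E cont=1 payload=0x0E: acc |= 14<<0 -> completed=1 acc=14 shift=7
byte[3]=0xFB cont=1 payload=0x7B: acc |= 123<<7 -> completed=1 acc=15758 shift=14
byte[4]=0x2B cont=0 payload=0x2B: varint #2 complete (value=720270); reset -> completed=2 acc=0 shift=0

Answer: 2 0 0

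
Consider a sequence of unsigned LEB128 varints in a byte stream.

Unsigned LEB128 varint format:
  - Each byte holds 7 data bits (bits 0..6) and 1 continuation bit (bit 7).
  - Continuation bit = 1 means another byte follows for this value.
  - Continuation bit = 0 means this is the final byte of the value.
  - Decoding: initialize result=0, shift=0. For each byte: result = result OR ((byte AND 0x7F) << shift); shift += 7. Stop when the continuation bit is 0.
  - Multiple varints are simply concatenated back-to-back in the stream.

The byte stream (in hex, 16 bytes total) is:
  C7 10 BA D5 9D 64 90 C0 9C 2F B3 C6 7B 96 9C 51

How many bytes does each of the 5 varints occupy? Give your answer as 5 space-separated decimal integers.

Answer: 2 4 4 3 3

Derivation:
  byte[0]=0xC7 cont=1 payload=0x47=71: acc |= 71<<0 -> acc=71 shift=7
  byte[1]=0x10 cont=0 payload=0x10=16: acc |= 16<<7 -> acc=2119 shift=14 [end]
Varint 1: bytes[0:2] = C7 10 -> value 2119 (2 byte(s))
  byte[2]=0xBA cont=1 payload=0x3A=58: acc |= 58<<0 -> acc=58 shift=7
  byte[3]=0xD5 cont=1 payload=0x55=85: acc |= 85<<7 -> acc=10938 shift=14
  byte[4]=0x9D cont=1 payload=0x1D=29: acc |= 29<<14 -> acc=486074 shift=21
  byte[5]=0x64 cont=0 payload=0x64=100: acc |= 100<<21 -> acc=210201274 shift=28 [end]
Varint 2: bytes[2:6] = BA D5 9D 64 -> value 210201274 (4 byte(s))
  byte[6]=0x90 cont=1 payload=0x10=16: acc |= 16<<0 -> acc=16 shift=7
  byte[7]=0xC0 cont=1 payload=0x40=64: acc |= 64<<7 -> acc=8208 shift=14
  byte[8]=0x9C cont=1 payload=0x1C=28: acc |= 28<<14 -> acc=466960 shift=21
  byte[9]=0x2F cont=0 payload=0x2F=47: acc |= 47<<21 -> acc=99033104 shift=28 [end]
Varint 3: bytes[6:10] = 90 C0 9C 2F -> value 99033104 (4 byte(s))
  byte[10]=0xB3 cont=1 payload=0x33=51: acc |= 51<<0 -> acc=51 shift=7
  byte[11]=0xC6 cont=1 payload=0x46=70: acc |= 70<<7 -> acc=9011 shift=14
  byte[12]=0x7B cont=0 payload=0x7B=123: acc |= 123<<14 -> acc=2024243 shift=21 [end]
Varint 4: bytes[10:13] = B3 C6 7B -> value 2024243 (3 byte(s))
  byte[13]=0x96 cont=1 payload=0x16=22: acc |= 22<<0 -> acc=22 shift=7
  byte[14]=0x9C cont=1 payload=0x1C=28: acc |= 28<<7 -> acc=3606 shift=14
  byte[15]=0x51 cont=0 payload=0x51=81: acc |= 81<<14 -> acc=1330710 shift=21 [end]
Varint 5: bytes[13:16] = 96 9C 51 -> value 1330710 (3 byte(s))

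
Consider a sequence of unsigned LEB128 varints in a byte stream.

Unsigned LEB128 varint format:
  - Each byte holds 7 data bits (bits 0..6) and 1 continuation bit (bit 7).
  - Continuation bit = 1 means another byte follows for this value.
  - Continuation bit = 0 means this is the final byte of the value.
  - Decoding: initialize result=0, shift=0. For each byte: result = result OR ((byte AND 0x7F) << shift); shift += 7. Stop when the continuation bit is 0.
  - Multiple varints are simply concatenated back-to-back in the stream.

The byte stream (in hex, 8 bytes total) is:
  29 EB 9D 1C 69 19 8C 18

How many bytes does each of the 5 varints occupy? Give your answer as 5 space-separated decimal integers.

  byte[0]=0x29 cont=0 payload=0x29=41: acc |= 41<<0 -> acc=41 shift=7 [end]
Varint 1: bytes[0:1] = 29 -> value 41 (1 byte(s))
  byte[1]=0xEB cont=1 payload=0x6B=107: acc |= 107<<0 -> acc=107 shift=7
  byte[2]=0x9D cont=1 payload=0x1D=29: acc |= 29<<7 -> acc=3819 shift=14
  byte[3]=0x1C cont=0 payload=0x1C=28: acc |= 28<<14 -> acc=462571 shift=21 [end]
Varint 2: bytes[1:4] = EB 9D 1C -> value 462571 (3 byte(s))
  byte[4]=0x69 cont=0 payload=0x69=105: acc |= 105<<0 -> acc=105 shift=7 [end]
Varint 3: bytes[4:5] = 69 -> value 105 (1 byte(s))
  byte[5]=0x19 cont=0 payload=0x19=25: acc |= 25<<0 -> acc=25 shift=7 [end]
Varint 4: bytes[5:6] = 19 -> value 25 (1 byte(s))
  byte[6]=0x8C cont=1 payload=0x0C=12: acc |= 12<<0 -> acc=12 shift=7
  byte[7]=0x18 cont=0 payload=0x18=24: acc |= 24<<7 -> acc=3084 shift=14 [end]
Varint 5: bytes[6:8] = 8C 18 -> value 3084 (2 byte(s))

Answer: 1 3 1 1 2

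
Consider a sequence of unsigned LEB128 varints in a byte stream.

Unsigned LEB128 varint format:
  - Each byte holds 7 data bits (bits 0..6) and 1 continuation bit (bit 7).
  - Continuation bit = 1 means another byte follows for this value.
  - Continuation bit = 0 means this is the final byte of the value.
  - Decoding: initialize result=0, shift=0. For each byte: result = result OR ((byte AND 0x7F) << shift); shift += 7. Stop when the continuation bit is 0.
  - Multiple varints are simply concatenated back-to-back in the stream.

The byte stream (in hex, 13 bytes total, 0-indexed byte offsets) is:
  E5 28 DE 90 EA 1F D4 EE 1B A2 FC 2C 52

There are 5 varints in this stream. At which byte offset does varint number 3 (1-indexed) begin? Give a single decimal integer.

Answer: 6

Derivation:
  byte[0]=0xE5 cont=1 payload=0x65=101: acc |= 101<<0 -> acc=101 shift=7
  byte[1]=0x28 cont=0 payload=0x28=40: acc |= 40<<7 -> acc=5221 shift=14 [end]
Varint 1: bytes[0:2] = E5 28 -> value 5221 (2 byte(s))
  byte[2]=0xDE cont=1 payload=0x5E=94: acc |= 94<<0 -> acc=94 shift=7
  byte[3]=0x90 cont=1 payload=0x10=16: acc |= 16<<7 -> acc=2142 shift=14
  byte[4]=0xEA cont=1 payload=0x6A=106: acc |= 106<<14 -> acc=1738846 shift=21
  byte[5]=0x1F cont=0 payload=0x1F=31: acc |= 31<<21 -> acc=66750558 shift=28 [end]
Varint 2: bytes[2:6] = DE 90 EA 1F -> value 66750558 (4 byte(s))
  byte[6]=0xD4 cont=1 payload=0x54=84: acc |= 84<<0 -> acc=84 shift=7
  byte[7]=0xEE cont=1 payload=0x6E=110: acc |= 110<<7 -> acc=14164 shift=14
  byte[8]=0x1B cont=0 payload=0x1B=27: acc |= 27<<14 -> acc=456532 shift=21 [end]
Varint 3: bytes[6:9] = D4 EE 1B -> value 456532 (3 byte(s))
  byte[9]=0xA2 cont=1 payload=0x22=34: acc |= 34<<0 -> acc=34 shift=7
  byte[10]=0xFC cont=1 payload=0x7C=124: acc |= 124<<7 -> acc=15906 shift=14
  byte[11]=0x2C cont=0 payload=0x2C=44: acc |= 44<<14 -> acc=736802 shift=21 [end]
Varint 4: bytes[9:12] = A2 FC 2C -> value 736802 (3 byte(s))
  byte[12]=0x52 cont=0 payload=0x52=82: acc |= 82<<0 -> acc=82 shift=7 [end]
Varint 5: bytes[12:13] = 52 -> value 82 (1 byte(s))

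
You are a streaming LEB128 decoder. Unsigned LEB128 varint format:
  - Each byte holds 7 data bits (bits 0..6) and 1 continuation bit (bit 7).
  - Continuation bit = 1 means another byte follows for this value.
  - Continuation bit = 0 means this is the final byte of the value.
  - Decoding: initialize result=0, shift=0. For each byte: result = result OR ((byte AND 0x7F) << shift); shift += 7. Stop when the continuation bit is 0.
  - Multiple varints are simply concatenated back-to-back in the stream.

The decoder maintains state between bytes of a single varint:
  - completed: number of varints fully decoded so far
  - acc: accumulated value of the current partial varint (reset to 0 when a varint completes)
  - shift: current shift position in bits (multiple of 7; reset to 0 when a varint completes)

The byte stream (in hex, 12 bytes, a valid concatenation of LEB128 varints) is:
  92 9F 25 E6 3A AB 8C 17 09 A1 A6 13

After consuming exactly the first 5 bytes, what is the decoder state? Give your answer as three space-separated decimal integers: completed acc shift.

Answer: 2 0 0

Derivation:
byte[0]=0x92 cont=1 payload=0x12: acc |= 18<<0 -> completed=0 acc=18 shift=7
byte[1]=0x9F cont=1 payload=0x1F: acc |= 31<<7 -> completed=0 acc=3986 shift=14
byte[2]=0x25 cont=0 payload=0x25: varint #1 complete (value=610194); reset -> completed=1 acc=0 shift=0
byte[3]=0xE6 cont=1 payload=0x66: acc |= 102<<0 -> completed=1 acc=102 shift=7
byte[4]=0x3A cont=0 payload=0x3A: varint #2 complete (value=7526); reset -> completed=2 acc=0 shift=0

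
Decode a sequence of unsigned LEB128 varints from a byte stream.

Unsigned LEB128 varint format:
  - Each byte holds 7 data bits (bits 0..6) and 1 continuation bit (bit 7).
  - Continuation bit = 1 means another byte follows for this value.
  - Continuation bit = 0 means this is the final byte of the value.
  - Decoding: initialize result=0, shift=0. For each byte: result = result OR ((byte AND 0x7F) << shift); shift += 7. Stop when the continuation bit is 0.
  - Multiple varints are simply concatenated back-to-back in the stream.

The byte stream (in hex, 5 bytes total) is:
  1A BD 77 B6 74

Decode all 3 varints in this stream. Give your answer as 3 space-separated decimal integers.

  byte[0]=0x1A cont=0 payload=0x1A=26: acc |= 26<<0 -> acc=26 shift=7 [end]
Varint 1: bytes[0:1] = 1A -> value 26 (1 byte(s))
  byte[1]=0xBD cont=1 payload=0x3D=61: acc |= 61<<0 -> acc=61 shift=7
  byte[2]=0x77 cont=0 payload=0x77=119: acc |= 119<<7 -> acc=15293 shift=14 [end]
Varint 2: bytes[1:3] = BD 77 -> value 15293 (2 byte(s))
  byte[3]=0xB6 cont=1 payload=0x36=54: acc |= 54<<0 -> acc=54 shift=7
  byte[4]=0x74 cont=0 payload=0x74=116: acc |= 116<<7 -> acc=14902 shift=14 [end]
Varint 3: bytes[3:5] = B6 74 -> value 14902 (2 byte(s))

Answer: 26 15293 14902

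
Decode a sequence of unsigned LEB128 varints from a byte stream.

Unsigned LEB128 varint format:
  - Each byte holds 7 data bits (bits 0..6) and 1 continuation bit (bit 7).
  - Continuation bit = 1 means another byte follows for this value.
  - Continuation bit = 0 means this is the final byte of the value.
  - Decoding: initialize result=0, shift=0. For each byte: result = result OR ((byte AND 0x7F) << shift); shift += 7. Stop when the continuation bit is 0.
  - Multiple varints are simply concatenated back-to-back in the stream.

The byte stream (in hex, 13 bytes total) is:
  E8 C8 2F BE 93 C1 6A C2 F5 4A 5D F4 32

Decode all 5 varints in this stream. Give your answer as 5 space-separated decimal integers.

Answer: 779368 223365566 1227458 93 6516

Derivation:
  byte[0]=0xE8 cont=1 payload=0x68=104: acc |= 104<<0 -> acc=104 shift=7
  byte[1]=0xC8 cont=1 payload=0x48=72: acc |= 72<<7 -> acc=9320 shift=14
  byte[2]=0x2F cont=0 payload=0x2F=47: acc |= 47<<14 -> acc=779368 shift=21 [end]
Varint 1: bytes[0:3] = E8 C8 2F -> value 779368 (3 byte(s))
  byte[3]=0xBE cont=1 payload=0x3E=62: acc |= 62<<0 -> acc=62 shift=7
  byte[4]=0x93 cont=1 payload=0x13=19: acc |= 19<<7 -> acc=2494 shift=14
  byte[5]=0xC1 cont=1 payload=0x41=65: acc |= 65<<14 -> acc=1067454 shift=21
  byte[6]=0x6A cont=0 payload=0x6A=106: acc |= 106<<21 -> acc=223365566 shift=28 [end]
Varint 2: bytes[3:7] = BE 93 C1 6A -> value 223365566 (4 byte(s))
  byte[7]=0xC2 cont=1 payload=0x42=66: acc |= 66<<0 -> acc=66 shift=7
  byte[8]=0xF5 cont=1 payload=0x75=117: acc |= 117<<7 -> acc=15042 shift=14
  byte[9]=0x4A cont=0 payload=0x4A=74: acc |= 74<<14 -> acc=1227458 shift=21 [end]
Varint 3: bytes[7:10] = C2 F5 4A -> value 1227458 (3 byte(s))
  byte[10]=0x5D cont=0 payload=0x5D=93: acc |= 93<<0 -> acc=93 shift=7 [end]
Varint 4: bytes[10:11] = 5D -> value 93 (1 byte(s))
  byte[11]=0xF4 cont=1 payload=0x74=116: acc |= 116<<0 -> acc=116 shift=7
  byte[12]=0x32 cont=0 payload=0x32=50: acc |= 50<<7 -> acc=6516 shift=14 [end]
Varint 5: bytes[11:13] = F4 32 -> value 6516 (2 byte(s))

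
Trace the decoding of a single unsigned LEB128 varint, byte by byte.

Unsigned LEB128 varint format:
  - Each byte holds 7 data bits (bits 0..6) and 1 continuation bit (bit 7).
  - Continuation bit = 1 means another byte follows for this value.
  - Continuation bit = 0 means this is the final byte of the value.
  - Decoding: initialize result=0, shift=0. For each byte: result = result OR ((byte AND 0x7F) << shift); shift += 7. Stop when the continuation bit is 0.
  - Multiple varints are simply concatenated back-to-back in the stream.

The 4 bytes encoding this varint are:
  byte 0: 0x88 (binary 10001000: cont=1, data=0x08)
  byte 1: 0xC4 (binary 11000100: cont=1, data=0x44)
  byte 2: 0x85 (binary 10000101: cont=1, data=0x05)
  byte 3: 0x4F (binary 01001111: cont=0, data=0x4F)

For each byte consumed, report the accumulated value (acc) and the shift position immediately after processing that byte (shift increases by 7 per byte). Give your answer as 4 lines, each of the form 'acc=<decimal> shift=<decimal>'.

Answer: acc=8 shift=7
acc=8712 shift=14
acc=90632 shift=21
acc=165765640 shift=28

Derivation:
byte 0=0x88: payload=0x08=8, contrib = 8<<0 = 8; acc -> 8, shift -> 7
byte 1=0xC4: payload=0x44=68, contrib = 68<<7 = 8704; acc -> 8712, shift -> 14
byte 2=0x85: payload=0x05=5, contrib = 5<<14 = 81920; acc -> 90632, shift -> 21
byte 3=0x4F: payload=0x4F=79, contrib = 79<<21 = 165675008; acc -> 165765640, shift -> 28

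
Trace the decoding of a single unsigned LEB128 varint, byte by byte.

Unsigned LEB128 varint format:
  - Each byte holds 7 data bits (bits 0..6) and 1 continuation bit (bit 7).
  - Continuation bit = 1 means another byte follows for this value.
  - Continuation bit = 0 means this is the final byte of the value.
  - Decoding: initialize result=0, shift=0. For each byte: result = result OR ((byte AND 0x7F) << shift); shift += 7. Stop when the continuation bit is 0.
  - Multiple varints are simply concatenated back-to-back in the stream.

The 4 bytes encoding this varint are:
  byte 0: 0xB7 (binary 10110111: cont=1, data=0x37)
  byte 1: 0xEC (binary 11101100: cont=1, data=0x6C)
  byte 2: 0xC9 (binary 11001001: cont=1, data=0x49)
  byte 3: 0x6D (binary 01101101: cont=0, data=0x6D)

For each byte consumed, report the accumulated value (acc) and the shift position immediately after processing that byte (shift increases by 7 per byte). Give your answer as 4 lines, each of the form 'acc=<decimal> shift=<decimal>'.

Answer: acc=55 shift=7
acc=13879 shift=14
acc=1209911 shift=21
acc=229799479 shift=28

Derivation:
byte 0=0xB7: payload=0x37=55, contrib = 55<<0 = 55; acc -> 55, shift -> 7
byte 1=0xEC: payload=0x6C=108, contrib = 108<<7 = 13824; acc -> 13879, shift -> 14
byte 2=0xC9: payload=0x49=73, contrib = 73<<14 = 1196032; acc -> 1209911, shift -> 21
byte 3=0x6D: payload=0x6D=109, contrib = 109<<21 = 228589568; acc -> 229799479, shift -> 28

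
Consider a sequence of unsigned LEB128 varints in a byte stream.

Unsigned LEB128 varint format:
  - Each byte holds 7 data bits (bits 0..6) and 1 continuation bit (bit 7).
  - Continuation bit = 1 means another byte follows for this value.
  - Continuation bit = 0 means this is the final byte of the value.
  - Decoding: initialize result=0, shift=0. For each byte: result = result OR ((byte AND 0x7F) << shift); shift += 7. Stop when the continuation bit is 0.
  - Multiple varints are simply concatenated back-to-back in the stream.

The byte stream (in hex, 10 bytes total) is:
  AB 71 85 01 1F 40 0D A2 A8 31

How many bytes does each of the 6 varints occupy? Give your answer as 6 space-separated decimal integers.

  byte[0]=0xAB cont=1 payload=0x2B=43: acc |= 43<<0 -> acc=43 shift=7
  byte[1]=0x71 cont=0 payload=0x71=113: acc |= 113<<7 -> acc=14507 shift=14 [end]
Varint 1: bytes[0:2] = AB 71 -> value 14507 (2 byte(s))
  byte[2]=0x85 cont=1 payload=0x05=5: acc |= 5<<0 -> acc=5 shift=7
  byte[3]=0x01 cont=0 payload=0x01=1: acc |= 1<<7 -> acc=133 shift=14 [end]
Varint 2: bytes[2:4] = 85 01 -> value 133 (2 byte(s))
  byte[4]=0x1F cont=0 payload=0x1F=31: acc |= 31<<0 -> acc=31 shift=7 [end]
Varint 3: bytes[4:5] = 1F -> value 31 (1 byte(s))
  byte[5]=0x40 cont=0 payload=0x40=64: acc |= 64<<0 -> acc=64 shift=7 [end]
Varint 4: bytes[5:6] = 40 -> value 64 (1 byte(s))
  byte[6]=0x0D cont=0 payload=0x0D=13: acc |= 13<<0 -> acc=13 shift=7 [end]
Varint 5: bytes[6:7] = 0D -> value 13 (1 byte(s))
  byte[7]=0xA2 cont=1 payload=0x22=34: acc |= 34<<0 -> acc=34 shift=7
  byte[8]=0xA8 cont=1 payload=0x28=40: acc |= 40<<7 -> acc=5154 shift=14
  byte[9]=0x31 cont=0 payload=0x31=49: acc |= 49<<14 -> acc=807970 shift=21 [end]
Varint 6: bytes[7:10] = A2 A8 31 -> value 807970 (3 byte(s))

Answer: 2 2 1 1 1 3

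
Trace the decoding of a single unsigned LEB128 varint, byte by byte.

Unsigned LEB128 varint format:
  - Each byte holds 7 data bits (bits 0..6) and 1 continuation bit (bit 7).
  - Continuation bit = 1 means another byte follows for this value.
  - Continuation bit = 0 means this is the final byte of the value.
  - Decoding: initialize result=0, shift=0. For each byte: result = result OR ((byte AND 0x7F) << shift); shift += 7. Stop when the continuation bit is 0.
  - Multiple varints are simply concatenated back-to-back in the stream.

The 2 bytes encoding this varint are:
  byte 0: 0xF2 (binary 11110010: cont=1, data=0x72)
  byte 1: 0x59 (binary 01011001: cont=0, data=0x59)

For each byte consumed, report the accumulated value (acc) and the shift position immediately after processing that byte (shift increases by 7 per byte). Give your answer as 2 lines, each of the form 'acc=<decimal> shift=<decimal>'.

byte 0=0xF2: payload=0x72=114, contrib = 114<<0 = 114; acc -> 114, shift -> 7
byte 1=0x59: payload=0x59=89, contrib = 89<<7 = 11392; acc -> 11506, shift -> 14

Answer: acc=114 shift=7
acc=11506 shift=14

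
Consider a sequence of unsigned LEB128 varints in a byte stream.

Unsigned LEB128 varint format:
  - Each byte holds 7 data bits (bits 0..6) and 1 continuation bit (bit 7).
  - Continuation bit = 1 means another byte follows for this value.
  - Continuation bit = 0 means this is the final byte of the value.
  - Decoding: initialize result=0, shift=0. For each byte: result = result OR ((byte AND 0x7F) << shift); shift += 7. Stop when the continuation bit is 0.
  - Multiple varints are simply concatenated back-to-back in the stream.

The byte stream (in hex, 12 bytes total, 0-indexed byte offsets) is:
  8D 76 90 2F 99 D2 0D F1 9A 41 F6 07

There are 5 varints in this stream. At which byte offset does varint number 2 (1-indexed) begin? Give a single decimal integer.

  byte[0]=0x8D cont=1 payload=0x0D=13: acc |= 13<<0 -> acc=13 shift=7
  byte[1]=0x76 cont=0 payload=0x76=118: acc |= 118<<7 -> acc=15117 shift=14 [end]
Varint 1: bytes[0:2] = 8D 76 -> value 15117 (2 byte(s))
  byte[2]=0x90 cont=1 payload=0x10=16: acc |= 16<<0 -> acc=16 shift=7
  byte[3]=0x2F cont=0 payload=0x2F=47: acc |= 47<<7 -> acc=6032 shift=14 [end]
Varint 2: bytes[2:4] = 90 2F -> value 6032 (2 byte(s))
  byte[4]=0x99 cont=1 payload=0x19=25: acc |= 25<<0 -> acc=25 shift=7
  byte[5]=0xD2 cont=1 payload=0x52=82: acc |= 82<<7 -> acc=10521 shift=14
  byte[6]=0x0D cont=0 payload=0x0D=13: acc |= 13<<14 -> acc=223513 shift=21 [end]
Varint 3: bytes[4:7] = 99 D2 0D -> value 223513 (3 byte(s))
  byte[7]=0xF1 cont=1 payload=0x71=113: acc |= 113<<0 -> acc=113 shift=7
  byte[8]=0x9A cont=1 payload=0x1A=26: acc |= 26<<7 -> acc=3441 shift=14
  byte[9]=0x41 cont=0 payload=0x41=65: acc |= 65<<14 -> acc=1068401 shift=21 [end]
Varint 4: bytes[7:10] = F1 9A 41 -> value 1068401 (3 byte(s))
  byte[10]=0xF6 cont=1 payload=0x76=118: acc |= 118<<0 -> acc=118 shift=7
  byte[11]=0x07 cont=0 payload=0x07=7: acc |= 7<<7 -> acc=1014 shift=14 [end]
Varint 5: bytes[10:12] = F6 07 -> value 1014 (2 byte(s))

Answer: 2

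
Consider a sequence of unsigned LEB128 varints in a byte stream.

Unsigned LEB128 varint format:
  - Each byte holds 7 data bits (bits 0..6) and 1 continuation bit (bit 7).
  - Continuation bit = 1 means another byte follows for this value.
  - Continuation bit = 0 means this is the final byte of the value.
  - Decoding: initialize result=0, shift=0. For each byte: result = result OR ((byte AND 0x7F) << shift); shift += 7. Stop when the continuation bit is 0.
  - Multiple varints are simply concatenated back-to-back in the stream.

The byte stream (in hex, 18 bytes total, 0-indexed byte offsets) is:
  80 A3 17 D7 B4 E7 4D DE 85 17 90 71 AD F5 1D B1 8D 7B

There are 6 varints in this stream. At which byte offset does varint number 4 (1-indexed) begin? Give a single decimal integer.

Answer: 10

Derivation:
  byte[0]=0x80 cont=1 payload=0x00=0: acc |= 0<<0 -> acc=0 shift=7
  byte[1]=0xA3 cont=1 payload=0x23=35: acc |= 35<<7 -> acc=4480 shift=14
  byte[2]=0x17 cont=0 payload=0x17=23: acc |= 23<<14 -> acc=381312 shift=21 [end]
Varint 1: bytes[0:3] = 80 A3 17 -> value 381312 (3 byte(s))
  byte[3]=0xD7 cont=1 payload=0x57=87: acc |= 87<<0 -> acc=87 shift=7
  byte[4]=0xB4 cont=1 payload=0x34=52: acc |= 52<<7 -> acc=6743 shift=14
  byte[5]=0xE7 cont=1 payload=0x67=103: acc |= 103<<14 -> acc=1694295 shift=21
  byte[6]=0x4D cont=0 payload=0x4D=77: acc |= 77<<21 -> acc=163174999 shift=28 [end]
Varint 2: bytes[3:7] = D7 B4 E7 4D -> value 163174999 (4 byte(s))
  byte[7]=0xDE cont=1 payload=0x5E=94: acc |= 94<<0 -> acc=94 shift=7
  byte[8]=0x85 cont=1 payload=0x05=5: acc |= 5<<7 -> acc=734 shift=14
  byte[9]=0x17 cont=0 payload=0x17=23: acc |= 23<<14 -> acc=377566 shift=21 [end]
Varint 3: bytes[7:10] = DE 85 17 -> value 377566 (3 byte(s))
  byte[10]=0x90 cont=1 payload=0x10=16: acc |= 16<<0 -> acc=16 shift=7
  byte[11]=0x71 cont=0 payload=0x71=113: acc |= 113<<7 -> acc=14480 shift=14 [end]
Varint 4: bytes[10:12] = 90 71 -> value 14480 (2 byte(s))
  byte[12]=0xAD cont=1 payload=0x2D=45: acc |= 45<<0 -> acc=45 shift=7
  byte[13]=0xF5 cont=1 payload=0x75=117: acc |= 117<<7 -> acc=15021 shift=14
  byte[14]=0x1D cont=0 payload=0x1D=29: acc |= 29<<14 -> acc=490157 shift=21 [end]
Varint 5: bytes[12:15] = AD F5 1D -> value 490157 (3 byte(s))
  byte[15]=0xB1 cont=1 payload=0x31=49: acc |= 49<<0 -> acc=49 shift=7
  byte[16]=0x8D cont=1 payload=0x0D=13: acc |= 13<<7 -> acc=1713 shift=14
  byte[17]=0x7B cont=0 payload=0x7B=123: acc |= 123<<14 -> acc=2016945 shift=21 [end]
Varint 6: bytes[15:18] = B1 8D 7B -> value 2016945 (3 byte(s))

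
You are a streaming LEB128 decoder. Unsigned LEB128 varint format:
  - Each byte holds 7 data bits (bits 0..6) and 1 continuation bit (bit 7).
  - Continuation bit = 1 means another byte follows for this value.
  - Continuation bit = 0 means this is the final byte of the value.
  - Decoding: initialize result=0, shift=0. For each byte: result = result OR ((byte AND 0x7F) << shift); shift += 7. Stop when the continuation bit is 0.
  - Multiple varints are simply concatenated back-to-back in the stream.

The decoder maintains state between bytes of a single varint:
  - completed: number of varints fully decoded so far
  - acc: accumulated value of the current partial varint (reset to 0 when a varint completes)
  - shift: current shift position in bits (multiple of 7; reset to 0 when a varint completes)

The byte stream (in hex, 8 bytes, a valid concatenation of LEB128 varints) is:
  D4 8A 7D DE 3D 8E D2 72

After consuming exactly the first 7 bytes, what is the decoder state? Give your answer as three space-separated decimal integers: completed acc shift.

Answer: 2 10510 14

Derivation:
byte[0]=0xD4 cont=1 payload=0x54: acc |= 84<<0 -> completed=0 acc=84 shift=7
byte[1]=0x8A cont=1 payload=0x0A: acc |= 10<<7 -> completed=0 acc=1364 shift=14
byte[2]=0x7D cont=0 payload=0x7D: varint #1 complete (value=2049364); reset -> completed=1 acc=0 shift=0
byte[3]=0xDE cont=1 payload=0x5E: acc |= 94<<0 -> completed=1 acc=94 shift=7
byte[4]=0x3D cont=0 payload=0x3D: varint #2 complete (value=7902); reset -> completed=2 acc=0 shift=0
byte[5]=0x8E cont=1 payload=0x0E: acc |= 14<<0 -> completed=2 acc=14 shift=7
byte[6]=0xD2 cont=1 payload=0x52: acc |= 82<<7 -> completed=2 acc=10510 shift=14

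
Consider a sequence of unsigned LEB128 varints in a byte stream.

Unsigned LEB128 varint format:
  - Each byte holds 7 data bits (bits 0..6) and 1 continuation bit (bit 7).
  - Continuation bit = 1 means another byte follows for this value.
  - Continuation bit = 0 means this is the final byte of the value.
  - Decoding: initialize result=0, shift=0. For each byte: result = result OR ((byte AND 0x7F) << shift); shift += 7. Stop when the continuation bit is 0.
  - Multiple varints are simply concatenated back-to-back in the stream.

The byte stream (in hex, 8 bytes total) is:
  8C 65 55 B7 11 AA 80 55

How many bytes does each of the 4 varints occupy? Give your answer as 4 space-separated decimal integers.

Answer: 2 1 2 3

Derivation:
  byte[0]=0x8C cont=1 payload=0x0C=12: acc |= 12<<0 -> acc=12 shift=7
  byte[1]=0x65 cont=0 payload=0x65=101: acc |= 101<<7 -> acc=12940 shift=14 [end]
Varint 1: bytes[0:2] = 8C 65 -> value 12940 (2 byte(s))
  byte[2]=0x55 cont=0 payload=0x55=85: acc |= 85<<0 -> acc=85 shift=7 [end]
Varint 2: bytes[2:3] = 55 -> value 85 (1 byte(s))
  byte[3]=0xB7 cont=1 payload=0x37=55: acc |= 55<<0 -> acc=55 shift=7
  byte[4]=0x11 cont=0 payload=0x11=17: acc |= 17<<7 -> acc=2231 shift=14 [end]
Varint 3: bytes[3:5] = B7 11 -> value 2231 (2 byte(s))
  byte[5]=0xAA cont=1 payload=0x2A=42: acc |= 42<<0 -> acc=42 shift=7
  byte[6]=0x80 cont=1 payload=0x00=0: acc |= 0<<7 -> acc=42 shift=14
  byte[7]=0x55 cont=0 payload=0x55=85: acc |= 85<<14 -> acc=1392682 shift=21 [end]
Varint 4: bytes[5:8] = AA 80 55 -> value 1392682 (3 byte(s))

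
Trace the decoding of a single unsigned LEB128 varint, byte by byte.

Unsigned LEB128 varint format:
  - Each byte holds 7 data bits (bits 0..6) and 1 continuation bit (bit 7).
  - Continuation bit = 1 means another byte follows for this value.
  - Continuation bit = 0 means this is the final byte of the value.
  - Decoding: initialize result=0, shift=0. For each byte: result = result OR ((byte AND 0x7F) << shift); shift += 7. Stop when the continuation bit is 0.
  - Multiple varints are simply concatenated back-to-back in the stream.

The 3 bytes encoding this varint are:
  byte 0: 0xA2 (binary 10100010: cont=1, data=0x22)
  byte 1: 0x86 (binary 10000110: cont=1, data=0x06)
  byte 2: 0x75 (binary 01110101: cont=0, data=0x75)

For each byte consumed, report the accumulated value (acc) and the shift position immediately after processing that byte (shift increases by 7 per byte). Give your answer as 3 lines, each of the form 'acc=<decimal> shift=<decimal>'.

byte 0=0xA2: payload=0x22=34, contrib = 34<<0 = 34; acc -> 34, shift -> 7
byte 1=0x86: payload=0x06=6, contrib = 6<<7 = 768; acc -> 802, shift -> 14
byte 2=0x75: payload=0x75=117, contrib = 117<<14 = 1916928; acc -> 1917730, shift -> 21

Answer: acc=34 shift=7
acc=802 shift=14
acc=1917730 shift=21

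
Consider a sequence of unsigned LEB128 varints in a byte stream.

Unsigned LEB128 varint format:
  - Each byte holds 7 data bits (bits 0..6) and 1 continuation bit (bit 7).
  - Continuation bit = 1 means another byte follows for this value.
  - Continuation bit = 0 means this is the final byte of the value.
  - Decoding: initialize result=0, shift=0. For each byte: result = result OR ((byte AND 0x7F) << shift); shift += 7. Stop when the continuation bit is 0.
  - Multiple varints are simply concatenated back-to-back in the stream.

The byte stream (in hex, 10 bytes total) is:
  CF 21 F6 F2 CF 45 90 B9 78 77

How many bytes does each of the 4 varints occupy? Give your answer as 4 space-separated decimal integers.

Answer: 2 4 3 1

Derivation:
  byte[0]=0xCF cont=1 payload=0x4F=79: acc |= 79<<0 -> acc=79 shift=7
  byte[1]=0x21 cont=0 payload=0x21=33: acc |= 33<<7 -> acc=4303 shift=14 [end]
Varint 1: bytes[0:2] = CF 21 -> value 4303 (2 byte(s))
  byte[2]=0xF6 cont=1 payload=0x76=118: acc |= 118<<0 -> acc=118 shift=7
  byte[3]=0xF2 cont=1 payload=0x72=114: acc |= 114<<7 -> acc=14710 shift=14
  byte[4]=0xCF cont=1 payload=0x4F=79: acc |= 79<<14 -> acc=1309046 shift=21
  byte[5]=0x45 cont=0 payload=0x45=69: acc |= 69<<21 -> acc=146012534 shift=28 [end]
Varint 2: bytes[2:6] = F6 F2 CF 45 -> value 146012534 (4 byte(s))
  byte[6]=0x90 cont=1 payload=0x10=16: acc |= 16<<0 -> acc=16 shift=7
  byte[7]=0xB9 cont=1 payload=0x39=57: acc |= 57<<7 -> acc=7312 shift=14
  byte[8]=0x78 cont=0 payload=0x78=120: acc |= 120<<14 -> acc=1973392 shift=21 [end]
Varint 3: bytes[6:9] = 90 B9 78 -> value 1973392 (3 byte(s))
  byte[9]=0x77 cont=0 payload=0x77=119: acc |= 119<<0 -> acc=119 shift=7 [end]
Varint 4: bytes[9:10] = 77 -> value 119 (1 byte(s))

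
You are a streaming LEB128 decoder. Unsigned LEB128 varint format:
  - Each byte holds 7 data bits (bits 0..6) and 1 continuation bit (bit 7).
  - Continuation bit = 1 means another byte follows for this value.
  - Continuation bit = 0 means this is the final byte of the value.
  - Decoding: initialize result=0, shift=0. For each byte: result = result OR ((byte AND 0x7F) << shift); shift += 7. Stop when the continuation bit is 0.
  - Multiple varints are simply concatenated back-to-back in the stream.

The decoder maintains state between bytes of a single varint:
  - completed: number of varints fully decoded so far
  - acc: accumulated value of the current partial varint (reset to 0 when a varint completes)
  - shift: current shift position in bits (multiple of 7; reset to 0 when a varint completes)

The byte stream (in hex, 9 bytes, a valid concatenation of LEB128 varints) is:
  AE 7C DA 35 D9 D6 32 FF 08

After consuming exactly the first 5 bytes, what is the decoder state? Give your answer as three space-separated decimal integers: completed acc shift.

byte[0]=0xAE cont=1 payload=0x2E: acc |= 46<<0 -> completed=0 acc=46 shift=7
byte[1]=0x7C cont=0 payload=0x7C: varint #1 complete (value=15918); reset -> completed=1 acc=0 shift=0
byte[2]=0xDA cont=1 payload=0x5A: acc |= 90<<0 -> completed=1 acc=90 shift=7
byte[3]=0x35 cont=0 payload=0x35: varint #2 complete (value=6874); reset -> completed=2 acc=0 shift=0
byte[4]=0xD9 cont=1 payload=0x59: acc |= 89<<0 -> completed=2 acc=89 shift=7

Answer: 2 89 7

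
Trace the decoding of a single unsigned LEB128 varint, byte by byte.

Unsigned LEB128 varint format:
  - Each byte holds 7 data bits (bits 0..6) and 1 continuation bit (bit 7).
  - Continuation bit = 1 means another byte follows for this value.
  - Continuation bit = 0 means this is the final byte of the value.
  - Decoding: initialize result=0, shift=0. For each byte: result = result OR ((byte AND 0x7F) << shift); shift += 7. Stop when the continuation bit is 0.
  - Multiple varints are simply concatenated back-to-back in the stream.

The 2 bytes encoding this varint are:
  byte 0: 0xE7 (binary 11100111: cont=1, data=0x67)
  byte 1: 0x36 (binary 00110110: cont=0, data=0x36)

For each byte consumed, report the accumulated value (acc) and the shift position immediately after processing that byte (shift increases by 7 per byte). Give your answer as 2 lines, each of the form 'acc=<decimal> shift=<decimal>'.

byte 0=0xE7: payload=0x67=103, contrib = 103<<0 = 103; acc -> 103, shift -> 7
byte 1=0x36: payload=0x36=54, contrib = 54<<7 = 6912; acc -> 7015, shift -> 14

Answer: acc=103 shift=7
acc=7015 shift=14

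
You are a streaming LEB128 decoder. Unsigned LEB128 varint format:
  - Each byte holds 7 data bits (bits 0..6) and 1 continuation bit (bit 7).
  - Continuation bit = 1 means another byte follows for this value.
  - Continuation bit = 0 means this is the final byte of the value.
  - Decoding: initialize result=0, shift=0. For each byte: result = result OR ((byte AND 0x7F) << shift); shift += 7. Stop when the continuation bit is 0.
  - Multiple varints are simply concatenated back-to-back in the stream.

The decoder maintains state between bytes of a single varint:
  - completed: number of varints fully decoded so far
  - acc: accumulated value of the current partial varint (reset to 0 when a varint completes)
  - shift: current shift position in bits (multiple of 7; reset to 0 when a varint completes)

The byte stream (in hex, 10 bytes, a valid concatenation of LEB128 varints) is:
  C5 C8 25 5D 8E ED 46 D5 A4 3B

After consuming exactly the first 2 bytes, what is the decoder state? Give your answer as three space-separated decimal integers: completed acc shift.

byte[0]=0xC5 cont=1 payload=0x45: acc |= 69<<0 -> completed=0 acc=69 shift=7
byte[1]=0xC8 cont=1 payload=0x48: acc |= 72<<7 -> completed=0 acc=9285 shift=14

Answer: 0 9285 14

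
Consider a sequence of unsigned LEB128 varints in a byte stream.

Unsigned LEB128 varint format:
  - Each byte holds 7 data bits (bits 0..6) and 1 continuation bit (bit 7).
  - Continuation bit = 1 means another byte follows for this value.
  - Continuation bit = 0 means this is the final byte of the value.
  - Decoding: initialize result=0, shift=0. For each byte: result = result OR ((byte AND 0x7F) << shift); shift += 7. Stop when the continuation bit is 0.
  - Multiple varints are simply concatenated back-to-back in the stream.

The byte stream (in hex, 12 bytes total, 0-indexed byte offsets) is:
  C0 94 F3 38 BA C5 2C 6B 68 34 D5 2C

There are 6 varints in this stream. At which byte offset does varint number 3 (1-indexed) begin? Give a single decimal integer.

  byte[0]=0xC0 cont=1 payload=0x40=64: acc |= 64<<0 -> acc=64 shift=7
  byte[1]=0x94 cont=1 payload=0x14=20: acc |= 20<<7 -> acc=2624 shift=14
  byte[2]=0xF3 cont=1 payload=0x73=115: acc |= 115<<14 -> acc=1886784 shift=21
  byte[3]=0x38 cont=0 payload=0x38=56: acc |= 56<<21 -> acc=119327296 shift=28 [end]
Varint 1: bytes[0:4] = C0 94 F3 38 -> value 119327296 (4 byte(s))
  byte[4]=0xBA cont=1 payload=0x3A=58: acc |= 58<<0 -> acc=58 shift=7
  byte[5]=0xC5 cont=1 payload=0x45=69: acc |= 69<<7 -> acc=8890 shift=14
  byte[6]=0x2C cont=0 payload=0x2C=44: acc |= 44<<14 -> acc=729786 shift=21 [end]
Varint 2: bytes[4:7] = BA C5 2C -> value 729786 (3 byte(s))
  byte[7]=0x6B cont=0 payload=0x6B=107: acc |= 107<<0 -> acc=107 shift=7 [end]
Varint 3: bytes[7:8] = 6B -> value 107 (1 byte(s))
  byte[8]=0x68 cont=0 payload=0x68=104: acc |= 104<<0 -> acc=104 shift=7 [end]
Varint 4: bytes[8:9] = 68 -> value 104 (1 byte(s))
  byte[9]=0x34 cont=0 payload=0x34=52: acc |= 52<<0 -> acc=52 shift=7 [end]
Varint 5: bytes[9:10] = 34 -> value 52 (1 byte(s))
  byte[10]=0xD5 cont=1 payload=0x55=85: acc |= 85<<0 -> acc=85 shift=7
  byte[11]=0x2C cont=0 payload=0x2C=44: acc |= 44<<7 -> acc=5717 shift=14 [end]
Varint 6: bytes[10:12] = D5 2C -> value 5717 (2 byte(s))

Answer: 7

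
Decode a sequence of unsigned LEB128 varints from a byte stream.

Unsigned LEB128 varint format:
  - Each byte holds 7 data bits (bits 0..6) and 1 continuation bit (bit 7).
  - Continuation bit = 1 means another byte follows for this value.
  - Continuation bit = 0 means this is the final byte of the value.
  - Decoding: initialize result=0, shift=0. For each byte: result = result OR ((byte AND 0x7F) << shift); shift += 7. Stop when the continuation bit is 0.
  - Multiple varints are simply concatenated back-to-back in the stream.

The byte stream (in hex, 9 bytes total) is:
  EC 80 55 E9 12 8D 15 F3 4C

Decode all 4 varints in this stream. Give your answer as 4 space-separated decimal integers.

Answer: 1392748 2409 2701 9843

Derivation:
  byte[0]=0xEC cont=1 payload=0x6C=108: acc |= 108<<0 -> acc=108 shift=7
  byte[1]=0x80 cont=1 payload=0x00=0: acc |= 0<<7 -> acc=108 shift=14
  byte[2]=0x55 cont=0 payload=0x55=85: acc |= 85<<14 -> acc=1392748 shift=21 [end]
Varint 1: bytes[0:3] = EC 80 55 -> value 1392748 (3 byte(s))
  byte[3]=0xE9 cont=1 payload=0x69=105: acc |= 105<<0 -> acc=105 shift=7
  byte[4]=0x12 cont=0 payload=0x12=18: acc |= 18<<7 -> acc=2409 shift=14 [end]
Varint 2: bytes[3:5] = E9 12 -> value 2409 (2 byte(s))
  byte[5]=0x8D cont=1 payload=0x0D=13: acc |= 13<<0 -> acc=13 shift=7
  byte[6]=0x15 cont=0 payload=0x15=21: acc |= 21<<7 -> acc=2701 shift=14 [end]
Varint 3: bytes[5:7] = 8D 15 -> value 2701 (2 byte(s))
  byte[7]=0xF3 cont=1 payload=0x73=115: acc |= 115<<0 -> acc=115 shift=7
  byte[8]=0x4C cont=0 payload=0x4C=76: acc |= 76<<7 -> acc=9843 shift=14 [end]
Varint 4: bytes[7:9] = F3 4C -> value 9843 (2 byte(s))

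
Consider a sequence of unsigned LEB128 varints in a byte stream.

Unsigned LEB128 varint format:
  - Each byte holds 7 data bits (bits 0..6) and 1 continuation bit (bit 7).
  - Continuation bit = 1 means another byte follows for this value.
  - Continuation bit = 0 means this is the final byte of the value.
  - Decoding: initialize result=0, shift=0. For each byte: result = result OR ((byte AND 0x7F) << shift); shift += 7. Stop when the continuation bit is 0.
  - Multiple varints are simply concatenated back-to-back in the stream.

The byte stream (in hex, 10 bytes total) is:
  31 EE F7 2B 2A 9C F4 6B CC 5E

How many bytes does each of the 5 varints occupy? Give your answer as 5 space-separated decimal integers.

  byte[0]=0x31 cont=0 payload=0x31=49: acc |= 49<<0 -> acc=49 shift=7 [end]
Varint 1: bytes[0:1] = 31 -> value 49 (1 byte(s))
  byte[1]=0xEE cont=1 payload=0x6E=110: acc |= 110<<0 -> acc=110 shift=7
  byte[2]=0xF7 cont=1 payload=0x77=119: acc |= 119<<7 -> acc=15342 shift=14
  byte[3]=0x2B cont=0 payload=0x2B=43: acc |= 43<<14 -> acc=719854 shift=21 [end]
Varint 2: bytes[1:4] = EE F7 2B -> value 719854 (3 byte(s))
  byte[4]=0x2A cont=0 payload=0x2A=42: acc |= 42<<0 -> acc=42 shift=7 [end]
Varint 3: bytes[4:5] = 2A -> value 42 (1 byte(s))
  byte[5]=0x9C cont=1 payload=0x1C=28: acc |= 28<<0 -> acc=28 shift=7
  byte[6]=0xF4 cont=1 payload=0x74=116: acc |= 116<<7 -> acc=14876 shift=14
  byte[7]=0x6B cont=0 payload=0x6B=107: acc |= 107<<14 -> acc=1767964 shift=21 [end]
Varint 4: bytes[5:8] = 9C F4 6B -> value 1767964 (3 byte(s))
  byte[8]=0xCC cont=1 payload=0x4C=76: acc |= 76<<0 -> acc=76 shift=7
  byte[9]=0x5E cont=0 payload=0x5E=94: acc |= 94<<7 -> acc=12108 shift=14 [end]
Varint 5: bytes[8:10] = CC 5E -> value 12108 (2 byte(s))

Answer: 1 3 1 3 2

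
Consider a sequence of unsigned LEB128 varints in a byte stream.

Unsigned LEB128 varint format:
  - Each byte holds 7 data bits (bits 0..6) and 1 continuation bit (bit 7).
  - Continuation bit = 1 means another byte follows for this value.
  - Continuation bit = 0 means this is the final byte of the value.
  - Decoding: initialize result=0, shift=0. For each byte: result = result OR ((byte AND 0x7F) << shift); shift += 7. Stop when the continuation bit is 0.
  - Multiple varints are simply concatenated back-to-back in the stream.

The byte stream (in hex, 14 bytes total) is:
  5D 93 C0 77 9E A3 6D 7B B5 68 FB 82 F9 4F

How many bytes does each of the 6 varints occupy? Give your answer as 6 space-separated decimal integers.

  byte[0]=0x5D cont=0 payload=0x5D=93: acc |= 93<<0 -> acc=93 shift=7 [end]
Varint 1: bytes[0:1] = 5D -> value 93 (1 byte(s))
  byte[1]=0x93 cont=1 payload=0x13=19: acc |= 19<<0 -> acc=19 shift=7
  byte[2]=0xC0 cont=1 payload=0x40=64: acc |= 64<<7 -> acc=8211 shift=14
  byte[3]=0x77 cont=0 payload=0x77=119: acc |= 119<<14 -> acc=1957907 shift=21 [end]
Varint 2: bytes[1:4] = 93 C0 77 -> value 1957907 (3 byte(s))
  byte[4]=0x9E cont=1 payload=0x1E=30: acc |= 30<<0 -> acc=30 shift=7
  byte[5]=0xA3 cont=1 payload=0x23=35: acc |= 35<<7 -> acc=4510 shift=14
  byte[6]=0x6D cont=0 payload=0x6D=109: acc |= 109<<14 -> acc=1790366 shift=21 [end]
Varint 3: bytes[4:7] = 9E A3 6D -> value 1790366 (3 byte(s))
  byte[7]=0x7B cont=0 payload=0x7B=123: acc |= 123<<0 -> acc=123 shift=7 [end]
Varint 4: bytes[7:8] = 7B -> value 123 (1 byte(s))
  byte[8]=0xB5 cont=1 payload=0x35=53: acc |= 53<<0 -> acc=53 shift=7
  byte[9]=0x68 cont=0 payload=0x68=104: acc |= 104<<7 -> acc=13365 shift=14 [end]
Varint 5: bytes[8:10] = B5 68 -> value 13365 (2 byte(s))
  byte[10]=0xFB cont=1 payload=0x7B=123: acc |= 123<<0 -> acc=123 shift=7
  byte[11]=0x82 cont=1 payload=0x02=2: acc |= 2<<7 -> acc=379 shift=14
  byte[12]=0xF9 cont=1 payload=0x79=121: acc |= 121<<14 -> acc=1982843 shift=21
  byte[13]=0x4F cont=0 payload=0x4F=79: acc |= 79<<21 -> acc=167657851 shift=28 [end]
Varint 6: bytes[10:14] = FB 82 F9 4F -> value 167657851 (4 byte(s))

Answer: 1 3 3 1 2 4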